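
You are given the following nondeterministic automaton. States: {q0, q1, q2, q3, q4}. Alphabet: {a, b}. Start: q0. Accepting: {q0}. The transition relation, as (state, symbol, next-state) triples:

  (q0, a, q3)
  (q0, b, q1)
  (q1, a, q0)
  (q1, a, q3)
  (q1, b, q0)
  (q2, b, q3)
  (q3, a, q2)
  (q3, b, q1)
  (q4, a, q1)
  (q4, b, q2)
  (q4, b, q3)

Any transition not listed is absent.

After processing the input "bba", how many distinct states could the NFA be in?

1

Start in {q0}.
Read 'b': q0→{q1}; now {q1}.
Read 'b': q1→{q0}; now {q0}.
Read 'a': q0→{q3}; now {q3}.
That set has 1 state.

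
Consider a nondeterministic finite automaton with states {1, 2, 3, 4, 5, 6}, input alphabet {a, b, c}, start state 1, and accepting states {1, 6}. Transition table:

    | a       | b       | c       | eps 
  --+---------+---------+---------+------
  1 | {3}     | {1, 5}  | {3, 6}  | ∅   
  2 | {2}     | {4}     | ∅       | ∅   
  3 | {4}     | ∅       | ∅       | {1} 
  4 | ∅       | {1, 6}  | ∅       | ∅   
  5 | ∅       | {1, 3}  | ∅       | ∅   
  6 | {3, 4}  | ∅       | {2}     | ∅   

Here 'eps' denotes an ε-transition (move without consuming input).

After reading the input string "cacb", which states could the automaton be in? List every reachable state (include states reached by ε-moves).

{1, 5}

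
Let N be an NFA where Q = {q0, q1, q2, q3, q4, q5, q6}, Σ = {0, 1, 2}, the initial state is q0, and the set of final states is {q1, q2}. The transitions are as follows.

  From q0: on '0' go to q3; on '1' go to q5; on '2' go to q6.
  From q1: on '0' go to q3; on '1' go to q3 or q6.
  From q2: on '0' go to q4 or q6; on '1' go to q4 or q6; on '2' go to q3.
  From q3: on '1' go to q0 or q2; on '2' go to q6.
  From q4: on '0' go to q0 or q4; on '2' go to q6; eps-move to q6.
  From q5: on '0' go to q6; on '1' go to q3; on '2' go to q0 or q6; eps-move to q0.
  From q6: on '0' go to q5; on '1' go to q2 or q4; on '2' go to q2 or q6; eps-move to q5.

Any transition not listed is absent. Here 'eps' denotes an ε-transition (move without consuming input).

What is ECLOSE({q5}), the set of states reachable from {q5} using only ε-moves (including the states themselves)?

{q0, q5}

Begin with {q5}.
ε-move q5 → q0; add q0.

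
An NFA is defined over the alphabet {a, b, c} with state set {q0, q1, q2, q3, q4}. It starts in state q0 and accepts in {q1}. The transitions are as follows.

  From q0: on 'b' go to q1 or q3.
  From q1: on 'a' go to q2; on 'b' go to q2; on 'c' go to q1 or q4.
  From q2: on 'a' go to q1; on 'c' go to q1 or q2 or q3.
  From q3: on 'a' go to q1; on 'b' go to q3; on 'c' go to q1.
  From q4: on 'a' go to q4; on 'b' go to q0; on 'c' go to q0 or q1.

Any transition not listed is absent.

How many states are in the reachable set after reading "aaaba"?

Start in {q0}.
Read 'a': q0→∅; now ∅.
The set is empty and remains empty for the remaining 4 symbols.
That set has 0 states.

0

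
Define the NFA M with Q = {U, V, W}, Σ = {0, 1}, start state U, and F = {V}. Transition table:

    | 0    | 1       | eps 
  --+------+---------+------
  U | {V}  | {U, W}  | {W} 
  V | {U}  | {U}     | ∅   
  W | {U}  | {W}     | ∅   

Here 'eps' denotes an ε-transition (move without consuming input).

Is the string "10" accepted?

Yes

Start: ε-closure({U}) = {U, W}.
Read '1': U→{U, W}, W→{W}; now {U, W}.
Read '0': U→{V}, W→{U}; union {U, V}; ε-closure = {U, V, W}.
The final set {U, V, W} contains the accepting state V.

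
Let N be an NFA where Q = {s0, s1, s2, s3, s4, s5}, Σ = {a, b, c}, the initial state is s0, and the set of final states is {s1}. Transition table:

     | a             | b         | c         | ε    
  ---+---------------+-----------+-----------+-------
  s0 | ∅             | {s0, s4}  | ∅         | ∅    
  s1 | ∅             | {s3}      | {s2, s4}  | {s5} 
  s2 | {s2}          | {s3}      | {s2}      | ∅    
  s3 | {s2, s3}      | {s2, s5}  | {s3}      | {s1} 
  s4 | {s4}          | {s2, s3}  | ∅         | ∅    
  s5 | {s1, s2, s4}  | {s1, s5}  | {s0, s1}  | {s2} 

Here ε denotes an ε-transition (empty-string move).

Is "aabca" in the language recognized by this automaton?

No

Start in {s0}.
Read 'a': s0→∅; now ∅.
The set is empty and remains empty for the remaining 4 symbols.
The final set ∅ contains no accepting state.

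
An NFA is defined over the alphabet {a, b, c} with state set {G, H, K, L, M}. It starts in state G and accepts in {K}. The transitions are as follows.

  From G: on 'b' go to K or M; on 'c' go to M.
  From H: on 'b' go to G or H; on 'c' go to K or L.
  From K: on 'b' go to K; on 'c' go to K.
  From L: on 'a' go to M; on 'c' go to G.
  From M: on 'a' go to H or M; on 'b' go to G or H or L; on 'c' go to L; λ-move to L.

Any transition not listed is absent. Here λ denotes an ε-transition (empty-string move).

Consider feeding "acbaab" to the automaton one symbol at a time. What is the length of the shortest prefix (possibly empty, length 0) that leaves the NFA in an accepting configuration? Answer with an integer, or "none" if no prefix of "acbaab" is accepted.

none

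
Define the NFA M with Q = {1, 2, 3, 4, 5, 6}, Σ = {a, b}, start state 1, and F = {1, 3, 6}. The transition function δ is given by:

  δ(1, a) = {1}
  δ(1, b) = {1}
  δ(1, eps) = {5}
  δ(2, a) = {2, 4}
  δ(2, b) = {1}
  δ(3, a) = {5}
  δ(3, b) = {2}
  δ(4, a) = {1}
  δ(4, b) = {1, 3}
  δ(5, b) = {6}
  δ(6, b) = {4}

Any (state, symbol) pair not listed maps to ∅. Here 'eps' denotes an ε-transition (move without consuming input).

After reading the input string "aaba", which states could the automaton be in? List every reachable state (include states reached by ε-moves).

{1, 5}

Start: ε-closure({1}) = {1, 5}.
Read 'a': {1, 5} → {1, 5}.
Read 'a': {1, 5} → {1, 5}.
Read 'b': {1, 5} → {1, 5, 6}.
Read 'a': {1, 5, 6} → {1, 5}.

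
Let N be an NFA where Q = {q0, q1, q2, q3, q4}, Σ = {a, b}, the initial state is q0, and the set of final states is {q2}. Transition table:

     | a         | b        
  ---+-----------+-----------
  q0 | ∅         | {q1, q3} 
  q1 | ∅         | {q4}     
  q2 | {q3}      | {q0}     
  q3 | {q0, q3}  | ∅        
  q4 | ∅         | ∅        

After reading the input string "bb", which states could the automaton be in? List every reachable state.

Start in {q0}.
Read 'b': q0→{q1, q3}; now {q1, q3}.
Read 'b': q1→{q4}, q3→∅; now {q4}.

{q4}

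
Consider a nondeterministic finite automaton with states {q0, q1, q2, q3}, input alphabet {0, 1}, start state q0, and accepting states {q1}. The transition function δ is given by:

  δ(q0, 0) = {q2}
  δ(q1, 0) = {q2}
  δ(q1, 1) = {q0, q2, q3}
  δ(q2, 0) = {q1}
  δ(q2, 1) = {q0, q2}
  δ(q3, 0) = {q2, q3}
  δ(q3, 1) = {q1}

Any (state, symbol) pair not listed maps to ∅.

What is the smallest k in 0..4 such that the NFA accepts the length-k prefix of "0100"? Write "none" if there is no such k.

Start in {q0}.
Read '0': {q0} → {q2}.
Read '1': {q2} → {q0, q2}.
Read '0': {q0, q2} → {q1, q2}.
None of the earlier sets intersect F, but {q1, q2} does.

3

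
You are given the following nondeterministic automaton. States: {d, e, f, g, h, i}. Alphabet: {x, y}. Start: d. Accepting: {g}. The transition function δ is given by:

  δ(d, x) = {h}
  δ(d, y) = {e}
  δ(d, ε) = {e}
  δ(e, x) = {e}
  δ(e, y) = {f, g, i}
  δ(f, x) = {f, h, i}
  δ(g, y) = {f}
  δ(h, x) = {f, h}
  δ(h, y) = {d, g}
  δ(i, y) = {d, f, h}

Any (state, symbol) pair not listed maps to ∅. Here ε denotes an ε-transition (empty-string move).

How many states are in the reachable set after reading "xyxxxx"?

4

Start: ε-closure({d}) = {d, e}.
Read 'x': {d, e} → {e, h}.
Read 'y': {e, h} → {d, e, f, g, i}.
Read 'x': {d, e, f, g, i} → {e, f, h, i}.
Read 'x': {e, f, h, i} → {e, f, h, i}.
Read 'x': {e, f, h, i} → {e, f, h, i}.
Read 'x': {e, f, h, i} → {e, f, h, i}.
That set has 4 states.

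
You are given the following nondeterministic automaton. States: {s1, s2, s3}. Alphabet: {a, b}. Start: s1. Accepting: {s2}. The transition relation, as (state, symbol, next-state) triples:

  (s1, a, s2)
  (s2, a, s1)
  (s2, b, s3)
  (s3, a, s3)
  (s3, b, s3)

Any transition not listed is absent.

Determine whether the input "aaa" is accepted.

Yes

Start in {s1}.
Read 'a': {s1} → {s2}.
Read 'a': {s2} → {s1}.
Read 'a': {s1} → {s2}.
The final set {s2} contains the accepting state s2.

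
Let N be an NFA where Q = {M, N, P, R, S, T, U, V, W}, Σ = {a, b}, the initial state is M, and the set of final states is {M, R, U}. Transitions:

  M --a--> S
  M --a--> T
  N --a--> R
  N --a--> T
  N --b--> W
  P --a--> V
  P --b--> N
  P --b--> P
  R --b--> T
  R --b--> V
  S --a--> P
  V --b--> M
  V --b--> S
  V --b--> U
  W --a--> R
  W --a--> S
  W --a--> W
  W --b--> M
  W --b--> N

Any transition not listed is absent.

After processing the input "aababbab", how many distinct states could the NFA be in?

Start in {M}.
Read 'a': M→{S, T}; now {S, T}.
Read 'a': S→{P}, T→∅; now {P}.
Read 'b': P→{N, P}; now {N, P}.
Read 'a': N→{R, T}, P→{V}; now {R, T, V}.
Read 'b': R→{T, V}, T→∅, V→{M, S, U}; now {M, S, T, U, V}.
Read 'b': M→∅, S→∅, T→∅, U→∅, V→{M, S, U}; now {M, S, U}.
Read 'a': M→{S, T}, S→{P}, U→∅; now {P, S, T}.
Read 'b': P→{N, P}, S→∅, T→∅; now {N, P}.
That set has 2 states.

2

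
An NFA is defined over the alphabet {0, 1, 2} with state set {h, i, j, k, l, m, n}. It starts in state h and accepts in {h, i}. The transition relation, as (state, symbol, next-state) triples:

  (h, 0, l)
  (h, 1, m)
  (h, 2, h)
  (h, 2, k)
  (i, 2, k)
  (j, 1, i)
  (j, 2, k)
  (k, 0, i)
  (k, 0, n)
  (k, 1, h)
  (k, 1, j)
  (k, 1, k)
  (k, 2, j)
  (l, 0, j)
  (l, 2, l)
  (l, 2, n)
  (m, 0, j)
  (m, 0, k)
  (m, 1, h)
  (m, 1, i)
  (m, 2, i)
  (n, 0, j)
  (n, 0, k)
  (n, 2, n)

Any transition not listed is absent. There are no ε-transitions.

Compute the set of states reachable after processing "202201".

Start in {h}.
Read '2': {h} → {h, k}.
Read '0': {h, k} → {i, l, n}.
Read '2': {i, l, n} → {k, l, n}.
Read '2': {k, l, n} → {j, l, n}.
Read '0': {j, l, n} → {j, k}.
Read '1': {j, k} → {h, i, j, k}.

{h, i, j, k}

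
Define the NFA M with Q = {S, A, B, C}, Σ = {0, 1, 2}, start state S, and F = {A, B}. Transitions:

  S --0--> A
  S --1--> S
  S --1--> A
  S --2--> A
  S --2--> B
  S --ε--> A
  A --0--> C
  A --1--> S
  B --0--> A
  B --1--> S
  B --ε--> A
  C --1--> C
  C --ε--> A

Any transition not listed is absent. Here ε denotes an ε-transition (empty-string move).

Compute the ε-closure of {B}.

Begin with {B}.
ε-move B → A; add A.

{A, B}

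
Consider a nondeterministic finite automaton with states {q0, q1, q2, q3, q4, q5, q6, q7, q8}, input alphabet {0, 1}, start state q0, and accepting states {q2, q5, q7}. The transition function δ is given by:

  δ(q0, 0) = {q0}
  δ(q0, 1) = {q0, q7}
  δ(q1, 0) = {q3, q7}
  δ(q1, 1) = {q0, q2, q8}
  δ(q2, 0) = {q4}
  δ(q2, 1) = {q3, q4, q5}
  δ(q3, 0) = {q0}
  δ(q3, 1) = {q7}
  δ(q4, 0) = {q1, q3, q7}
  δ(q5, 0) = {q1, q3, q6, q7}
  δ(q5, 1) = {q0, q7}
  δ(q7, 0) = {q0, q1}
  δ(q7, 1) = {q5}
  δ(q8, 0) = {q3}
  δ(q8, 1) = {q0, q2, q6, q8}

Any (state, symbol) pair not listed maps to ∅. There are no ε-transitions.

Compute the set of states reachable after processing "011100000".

{q0, q1, q3, q7}

Start in {q0}.
Read '0': {q0} → {q0}.
Read '1': {q0} → {q0, q7}.
Read '1': {q0, q7} → {q0, q5, q7}.
Read '1': {q0, q5, q7} → {q0, q5, q7}.
Read '0': {q0, q5, q7} → {q0, q1, q3, q6, q7}.
Read '0': {q0, q1, q3, q6, q7} → {q0, q1, q3, q7}.
Read '0': {q0, q1, q3, q7} → {q0, q1, q3, q7}.
Read '0': {q0, q1, q3, q7} → {q0, q1, q3, q7}.
Read '0': {q0, q1, q3, q7} → {q0, q1, q3, q7}.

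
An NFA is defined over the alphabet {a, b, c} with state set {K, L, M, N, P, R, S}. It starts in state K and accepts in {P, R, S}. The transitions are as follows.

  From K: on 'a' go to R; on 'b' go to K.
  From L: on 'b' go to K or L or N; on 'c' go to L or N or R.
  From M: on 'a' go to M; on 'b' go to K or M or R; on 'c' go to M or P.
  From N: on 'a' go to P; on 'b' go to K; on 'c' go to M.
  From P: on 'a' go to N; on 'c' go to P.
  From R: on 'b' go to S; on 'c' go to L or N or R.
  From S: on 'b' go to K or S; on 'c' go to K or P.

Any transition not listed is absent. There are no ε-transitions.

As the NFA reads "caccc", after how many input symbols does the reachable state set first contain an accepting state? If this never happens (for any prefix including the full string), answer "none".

none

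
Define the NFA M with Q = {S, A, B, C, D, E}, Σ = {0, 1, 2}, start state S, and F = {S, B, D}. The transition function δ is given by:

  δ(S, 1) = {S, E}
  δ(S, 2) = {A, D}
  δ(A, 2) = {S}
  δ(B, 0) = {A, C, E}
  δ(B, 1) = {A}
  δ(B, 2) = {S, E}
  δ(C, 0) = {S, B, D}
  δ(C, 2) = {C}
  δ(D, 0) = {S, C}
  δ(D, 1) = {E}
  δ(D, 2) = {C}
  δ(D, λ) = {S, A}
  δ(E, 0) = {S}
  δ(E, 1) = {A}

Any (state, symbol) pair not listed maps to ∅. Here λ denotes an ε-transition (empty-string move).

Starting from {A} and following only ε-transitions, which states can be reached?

Begin with {A}.
No ε-moves leave this set, so the closure equals the set itself.

{A}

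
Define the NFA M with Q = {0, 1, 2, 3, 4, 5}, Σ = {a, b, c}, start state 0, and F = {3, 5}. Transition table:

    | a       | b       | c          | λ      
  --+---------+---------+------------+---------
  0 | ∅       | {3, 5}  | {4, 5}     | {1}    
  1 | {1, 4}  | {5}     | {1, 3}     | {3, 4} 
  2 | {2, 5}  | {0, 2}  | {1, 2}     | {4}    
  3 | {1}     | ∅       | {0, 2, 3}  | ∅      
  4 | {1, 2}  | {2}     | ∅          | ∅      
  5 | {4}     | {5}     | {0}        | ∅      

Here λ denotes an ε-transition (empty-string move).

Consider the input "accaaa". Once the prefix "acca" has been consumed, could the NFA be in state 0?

No

Start: ε-closure({0}) = {0, 1, 3, 4}.
Read 'a': {0, 1, 3, 4} → {1, 2, 3, 4}.
Read 'c': {1, 2, 3, 4} → {0, 1, 2, 3, 4}.
Read 'c': {0, 1, 2, 3, 4} → {0, 1, 2, 3, 4, 5}.
Read 'a': {0, 1, 2, 3, 4, 5} → {1, 2, 3, 4, 5}.
State 0 is not in {1, 2, 3, 4, 5}.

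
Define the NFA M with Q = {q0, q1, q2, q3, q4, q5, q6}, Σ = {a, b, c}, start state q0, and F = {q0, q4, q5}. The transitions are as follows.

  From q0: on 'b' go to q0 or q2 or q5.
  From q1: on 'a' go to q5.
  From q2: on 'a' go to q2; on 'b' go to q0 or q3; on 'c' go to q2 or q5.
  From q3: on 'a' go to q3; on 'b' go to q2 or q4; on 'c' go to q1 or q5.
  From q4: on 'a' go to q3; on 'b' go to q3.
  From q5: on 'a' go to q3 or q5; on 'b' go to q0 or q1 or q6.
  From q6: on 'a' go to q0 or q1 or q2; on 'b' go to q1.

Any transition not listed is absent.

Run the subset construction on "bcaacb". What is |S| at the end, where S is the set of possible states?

4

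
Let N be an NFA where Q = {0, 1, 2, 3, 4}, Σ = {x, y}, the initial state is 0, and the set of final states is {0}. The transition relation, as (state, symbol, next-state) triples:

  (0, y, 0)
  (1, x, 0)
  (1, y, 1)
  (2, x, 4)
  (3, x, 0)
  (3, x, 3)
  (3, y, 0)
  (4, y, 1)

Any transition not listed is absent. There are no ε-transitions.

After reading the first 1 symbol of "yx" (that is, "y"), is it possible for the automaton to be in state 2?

Start in {0}.
Read 'y': {0} → {0}.
State 2 is not in {0}.

No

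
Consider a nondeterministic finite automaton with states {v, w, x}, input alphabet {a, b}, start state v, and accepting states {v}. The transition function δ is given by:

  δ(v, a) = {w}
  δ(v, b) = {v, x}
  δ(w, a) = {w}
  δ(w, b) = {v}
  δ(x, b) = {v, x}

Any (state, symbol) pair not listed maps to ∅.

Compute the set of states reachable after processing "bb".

{v, x}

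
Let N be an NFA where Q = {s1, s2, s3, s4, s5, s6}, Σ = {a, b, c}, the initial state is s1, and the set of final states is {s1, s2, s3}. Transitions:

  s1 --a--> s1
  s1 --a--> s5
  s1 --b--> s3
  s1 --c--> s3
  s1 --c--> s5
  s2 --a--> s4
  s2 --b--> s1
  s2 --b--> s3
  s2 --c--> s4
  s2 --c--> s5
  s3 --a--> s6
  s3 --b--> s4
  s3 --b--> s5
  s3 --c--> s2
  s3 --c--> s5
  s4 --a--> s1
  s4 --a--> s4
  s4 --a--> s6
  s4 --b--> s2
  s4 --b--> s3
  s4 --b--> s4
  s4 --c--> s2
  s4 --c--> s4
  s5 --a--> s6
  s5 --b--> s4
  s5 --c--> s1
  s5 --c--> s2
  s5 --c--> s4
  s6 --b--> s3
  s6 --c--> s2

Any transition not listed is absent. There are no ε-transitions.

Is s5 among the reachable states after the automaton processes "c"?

Start in {s1}.
Read 'c': s1→{s3, s5}; now {s3, s5}.
State s5 is in {s3, s5}.

Yes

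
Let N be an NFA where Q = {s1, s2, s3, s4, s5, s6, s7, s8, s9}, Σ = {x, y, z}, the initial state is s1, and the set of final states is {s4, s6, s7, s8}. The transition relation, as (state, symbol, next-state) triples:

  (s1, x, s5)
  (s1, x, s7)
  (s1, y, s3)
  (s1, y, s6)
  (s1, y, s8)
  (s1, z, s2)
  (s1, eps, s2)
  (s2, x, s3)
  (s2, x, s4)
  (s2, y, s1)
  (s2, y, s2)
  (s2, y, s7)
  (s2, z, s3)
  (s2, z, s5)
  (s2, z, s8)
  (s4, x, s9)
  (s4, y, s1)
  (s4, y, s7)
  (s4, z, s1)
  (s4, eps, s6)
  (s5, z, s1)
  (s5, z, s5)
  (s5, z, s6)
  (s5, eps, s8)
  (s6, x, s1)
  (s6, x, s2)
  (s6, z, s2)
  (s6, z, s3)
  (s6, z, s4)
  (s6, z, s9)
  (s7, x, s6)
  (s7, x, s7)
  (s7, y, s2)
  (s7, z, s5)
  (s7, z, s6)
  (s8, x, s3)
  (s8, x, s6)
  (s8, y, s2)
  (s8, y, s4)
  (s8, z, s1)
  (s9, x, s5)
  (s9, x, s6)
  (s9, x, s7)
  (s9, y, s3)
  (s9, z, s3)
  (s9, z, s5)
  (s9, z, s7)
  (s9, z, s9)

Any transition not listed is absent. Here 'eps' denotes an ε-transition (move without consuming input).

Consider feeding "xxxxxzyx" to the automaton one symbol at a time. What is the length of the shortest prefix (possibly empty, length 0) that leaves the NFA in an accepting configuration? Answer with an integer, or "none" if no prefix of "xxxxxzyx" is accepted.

1

Start: ε-closure({s1}) = {s1, s2}.
Read 'x': s1→{s5, s7}, s2→{s3, s4}; union {s3, s4, s5, s7}; ε-closure = {s3, s4, s5, s6, s7, s8}.
None of the earlier sets intersect F, but {s3, s4, s5, s6, s7, s8} does.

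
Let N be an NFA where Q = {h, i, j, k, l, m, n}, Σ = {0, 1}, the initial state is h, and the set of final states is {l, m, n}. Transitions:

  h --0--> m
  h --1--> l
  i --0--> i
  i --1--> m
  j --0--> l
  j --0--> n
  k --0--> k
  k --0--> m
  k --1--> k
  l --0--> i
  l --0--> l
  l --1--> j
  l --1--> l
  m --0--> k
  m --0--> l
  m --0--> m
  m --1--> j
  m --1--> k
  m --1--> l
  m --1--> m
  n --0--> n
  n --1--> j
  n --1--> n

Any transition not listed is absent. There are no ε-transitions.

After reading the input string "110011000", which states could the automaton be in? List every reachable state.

{i, k, l, m, n}

Start in {h}.
Read '1': {h} → {l}.
Read '1': {l} → {j, l}.
Read '0': {j, l} → {i, l, n}.
Read '0': {i, l, n} → {i, l, n}.
Read '1': {i, l, n} → {j, l, m, n}.
Read '1': {j, l, m, n} → {j, k, l, m, n}.
Read '0': {j, k, l, m, n} → {i, k, l, m, n}.
Read '0': {i, k, l, m, n} → {i, k, l, m, n}.
Read '0': {i, k, l, m, n} → {i, k, l, m, n}.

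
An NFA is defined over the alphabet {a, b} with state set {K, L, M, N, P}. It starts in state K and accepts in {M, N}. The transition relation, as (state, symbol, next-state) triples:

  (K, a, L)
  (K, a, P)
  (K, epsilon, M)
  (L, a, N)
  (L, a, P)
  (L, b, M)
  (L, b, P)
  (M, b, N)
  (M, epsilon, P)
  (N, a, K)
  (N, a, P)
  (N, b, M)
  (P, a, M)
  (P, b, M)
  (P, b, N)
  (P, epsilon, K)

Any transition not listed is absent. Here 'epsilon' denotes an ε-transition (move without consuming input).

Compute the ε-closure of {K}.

Begin with {K}.
ε-move K → M; add M.
ε-move M → P; add P.

{K, M, P}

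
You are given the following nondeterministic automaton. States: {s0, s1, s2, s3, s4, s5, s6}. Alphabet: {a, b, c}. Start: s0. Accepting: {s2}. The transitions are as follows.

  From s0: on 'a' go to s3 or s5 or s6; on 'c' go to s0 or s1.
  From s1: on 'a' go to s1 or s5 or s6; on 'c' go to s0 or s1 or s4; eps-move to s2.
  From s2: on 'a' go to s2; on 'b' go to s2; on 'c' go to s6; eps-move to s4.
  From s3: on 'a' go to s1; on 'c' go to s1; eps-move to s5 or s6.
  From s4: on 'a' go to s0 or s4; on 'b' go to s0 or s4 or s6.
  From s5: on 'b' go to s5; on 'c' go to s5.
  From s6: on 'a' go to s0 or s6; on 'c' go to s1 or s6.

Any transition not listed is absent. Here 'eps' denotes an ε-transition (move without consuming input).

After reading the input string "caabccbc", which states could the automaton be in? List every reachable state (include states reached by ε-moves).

Start in {s0}.
Read 'c': {s0} → {s0, s1, s2, s4}.
Read 'a': {s0, s1, s2, s4} → {s0, s1, s2, s3, s4, s5, s6}.
Read 'a': {s0, s1, s2, s3, s4, s5, s6} → {s0, s1, s2, s3, s4, s5, s6}.
Read 'b': {s0, s1, s2, s3, s4, s5, s6} → {s0, s2, s4, s5, s6}.
Read 'c': {s0, s2, s4, s5, s6} → {s0, s1, s2, s4, s5, s6}.
Read 'c': {s0, s1, s2, s4, s5, s6} → {s0, s1, s2, s4, s5, s6}.
Read 'b': {s0, s1, s2, s4, s5, s6} → {s0, s2, s4, s5, s6}.
Read 'c': {s0, s2, s4, s5, s6} → {s0, s1, s2, s4, s5, s6}.

{s0, s1, s2, s4, s5, s6}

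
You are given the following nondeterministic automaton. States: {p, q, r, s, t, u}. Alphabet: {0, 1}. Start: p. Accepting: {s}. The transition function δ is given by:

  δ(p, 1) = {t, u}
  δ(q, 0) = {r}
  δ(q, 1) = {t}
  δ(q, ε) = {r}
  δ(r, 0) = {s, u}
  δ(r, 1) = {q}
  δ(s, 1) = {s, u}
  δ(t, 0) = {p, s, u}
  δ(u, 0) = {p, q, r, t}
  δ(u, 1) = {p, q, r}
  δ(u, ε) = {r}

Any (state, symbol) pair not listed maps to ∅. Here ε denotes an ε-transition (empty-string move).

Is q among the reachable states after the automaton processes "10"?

Yes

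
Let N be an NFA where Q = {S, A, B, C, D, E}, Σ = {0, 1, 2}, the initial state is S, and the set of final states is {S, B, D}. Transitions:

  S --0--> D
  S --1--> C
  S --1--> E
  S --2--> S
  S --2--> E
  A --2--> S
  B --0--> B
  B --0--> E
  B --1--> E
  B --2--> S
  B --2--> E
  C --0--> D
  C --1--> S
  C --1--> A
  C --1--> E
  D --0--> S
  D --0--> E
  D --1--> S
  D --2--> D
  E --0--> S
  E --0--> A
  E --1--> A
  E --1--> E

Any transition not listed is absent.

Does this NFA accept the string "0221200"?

Start in {S}.
Read '0': S→{D}; now {D}.
Read '2': D→{D}; now {D}.
Read '2': D→{D}; now {D}.
Read '1': D→{S}; now {S}.
Read '2': S→{S, E}; now {S, E}.
Read '0': S→{D}, E→{S, A}; now {S, A, D}.
Read '0': S→{D}, A→∅, D→{S, E}; now {S, D, E}.
The final set {S, D, E} contains the accepting states S, D.

Yes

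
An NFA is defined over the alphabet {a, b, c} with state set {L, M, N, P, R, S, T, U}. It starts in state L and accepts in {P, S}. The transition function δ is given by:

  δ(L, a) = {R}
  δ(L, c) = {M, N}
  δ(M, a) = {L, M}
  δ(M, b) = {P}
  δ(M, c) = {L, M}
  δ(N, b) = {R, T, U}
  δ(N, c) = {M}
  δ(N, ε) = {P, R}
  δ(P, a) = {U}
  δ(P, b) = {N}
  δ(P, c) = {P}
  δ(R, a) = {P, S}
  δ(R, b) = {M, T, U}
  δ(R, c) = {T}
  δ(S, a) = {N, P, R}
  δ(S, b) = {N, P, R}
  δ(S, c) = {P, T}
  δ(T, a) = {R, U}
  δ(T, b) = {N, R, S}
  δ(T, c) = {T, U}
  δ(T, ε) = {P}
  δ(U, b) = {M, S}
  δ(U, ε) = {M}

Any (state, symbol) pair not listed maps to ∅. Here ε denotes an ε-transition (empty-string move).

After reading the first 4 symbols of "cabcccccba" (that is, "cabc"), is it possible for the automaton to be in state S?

Start in {L}.
Read 'c': L→{M, N}; union {M, N}; ε-closure = {M, N, P, R}.
Read 'a': M→{L, M}, N→∅, P→{U}, R→{P, S}; now {L, M, P, S, U}.
Read 'b': L→∅, M→{P}, P→{N}, S→{N, P, R}, U→{M, S}; now {M, N, P, R, S}.
Read 'c': M→{L, M}, N→{M}, P→{P}, R→{T}, S→{P, T}; now {L, M, P, T}.
State S is not in {L, M, P, T}.

No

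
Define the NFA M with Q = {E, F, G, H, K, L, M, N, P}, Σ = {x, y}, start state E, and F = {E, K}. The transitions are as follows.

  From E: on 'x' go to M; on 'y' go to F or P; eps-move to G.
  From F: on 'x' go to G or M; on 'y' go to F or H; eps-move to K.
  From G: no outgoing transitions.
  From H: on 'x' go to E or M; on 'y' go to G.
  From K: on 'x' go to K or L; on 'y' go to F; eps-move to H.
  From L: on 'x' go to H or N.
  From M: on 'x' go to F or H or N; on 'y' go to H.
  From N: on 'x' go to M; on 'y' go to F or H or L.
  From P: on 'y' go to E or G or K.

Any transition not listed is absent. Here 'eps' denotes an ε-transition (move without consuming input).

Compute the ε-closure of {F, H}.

Begin with {F, H}.
ε-move F → K; add K.

{F, H, K}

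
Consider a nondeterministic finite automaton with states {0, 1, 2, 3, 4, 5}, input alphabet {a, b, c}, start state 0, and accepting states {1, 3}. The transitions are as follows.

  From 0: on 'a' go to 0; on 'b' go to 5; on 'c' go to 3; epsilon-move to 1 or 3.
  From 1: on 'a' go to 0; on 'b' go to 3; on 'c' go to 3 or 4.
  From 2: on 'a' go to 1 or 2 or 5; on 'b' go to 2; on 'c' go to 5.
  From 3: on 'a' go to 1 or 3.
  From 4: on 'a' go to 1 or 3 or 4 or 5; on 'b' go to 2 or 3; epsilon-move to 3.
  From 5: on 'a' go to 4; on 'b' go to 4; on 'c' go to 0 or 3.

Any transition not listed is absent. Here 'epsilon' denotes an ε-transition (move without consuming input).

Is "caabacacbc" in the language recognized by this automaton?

Yes

Start: ε-closure({0}) = {0, 1, 3}.
Read 'c': 0→{3}, 1→{3, 4}, 3→∅; now {3, 4}.
Read 'a': 3→{1, 3}, 4→{1, 3, 4, 5}; now {1, 3, 4, 5}.
Read 'a': 1→{0}, 3→{1, 3}, 4→{1, 3, 4, 5}, 5→{4}; now {0, 1, 3, 4, 5}.
Read 'b': 0→{5}, 1→{3}, 3→∅, 4→{2, 3}, 5→{4}; now {2, 3, 4, 5}.
Read 'a': 2→{1, 2, 5}, 3→{1, 3}, 4→{1, 3, 4, 5}, 5→{4}; now {1, 2, 3, 4, 5}.
Read 'c': 1→{3, 4}, 2→{5}, 3→∅, 4→∅, 5→{0, 3}; union {0, 3, 4, 5}; ε-closure = {0, 1, 3, 4, 5}.
Read 'a': 0→{0}, 1→{0}, 3→{1, 3}, 4→{1, 3, 4, 5}, 5→{4}; now {0, 1, 3, 4, 5}.
Read 'c': 0→{3}, 1→{3, 4}, 3→∅, 4→∅, 5→{0, 3}; union {0, 3, 4}; ε-closure = {0, 1, 3, 4}.
Read 'b': 0→{5}, 1→{3}, 3→∅, 4→{2, 3}; now {2, 3, 5}.
Read 'c': 2→{5}, 3→∅, 5→{0, 3}; union {0, 3, 5}; ε-closure = {0, 1, 3, 5}.
The final set {0, 1, 3, 5} contains the accepting states 1, 3.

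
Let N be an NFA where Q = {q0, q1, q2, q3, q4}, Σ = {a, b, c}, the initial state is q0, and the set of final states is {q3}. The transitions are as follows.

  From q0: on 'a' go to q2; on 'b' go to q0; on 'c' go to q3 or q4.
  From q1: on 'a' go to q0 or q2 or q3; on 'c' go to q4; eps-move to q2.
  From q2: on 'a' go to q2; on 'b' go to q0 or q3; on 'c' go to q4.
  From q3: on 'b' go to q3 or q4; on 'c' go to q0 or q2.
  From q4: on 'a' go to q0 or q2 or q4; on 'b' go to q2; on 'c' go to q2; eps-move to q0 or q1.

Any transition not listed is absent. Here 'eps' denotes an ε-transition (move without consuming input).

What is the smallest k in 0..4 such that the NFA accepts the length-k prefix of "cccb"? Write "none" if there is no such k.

1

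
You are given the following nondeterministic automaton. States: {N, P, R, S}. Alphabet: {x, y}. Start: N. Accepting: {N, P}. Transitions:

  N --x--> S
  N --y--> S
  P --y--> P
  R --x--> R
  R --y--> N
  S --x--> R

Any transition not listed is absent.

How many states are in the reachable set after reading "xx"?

Start in {N}.
Read 'x': N→{S}; now {S}.
Read 'x': S→{R}; now {R}.
That set has 1 state.

1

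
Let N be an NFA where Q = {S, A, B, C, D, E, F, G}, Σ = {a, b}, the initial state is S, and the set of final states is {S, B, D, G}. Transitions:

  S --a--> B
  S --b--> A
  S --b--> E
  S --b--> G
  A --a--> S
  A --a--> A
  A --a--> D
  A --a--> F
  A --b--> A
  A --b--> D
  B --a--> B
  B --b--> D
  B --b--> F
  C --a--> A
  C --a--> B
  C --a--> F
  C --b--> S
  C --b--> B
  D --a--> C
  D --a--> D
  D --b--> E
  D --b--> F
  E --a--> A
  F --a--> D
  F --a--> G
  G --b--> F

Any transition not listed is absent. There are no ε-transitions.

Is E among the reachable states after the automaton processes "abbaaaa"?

No

Start in {S}.
Read 'a': {S} → {B}.
Read 'b': {B} → {D, F}.
Read 'b': {D, F} → {E, F}.
Read 'a': {E, F} → {A, D, G}.
Read 'a': {A, D, G} → {S, A, C, D, F}.
Read 'a': {S, A, C, D, F} → {S, A, B, C, D, F, G}.
Read 'a': {S, A, B, C, D, F, G} → {S, A, B, C, D, F, G}.
State E is not in {S, A, B, C, D, F, G}.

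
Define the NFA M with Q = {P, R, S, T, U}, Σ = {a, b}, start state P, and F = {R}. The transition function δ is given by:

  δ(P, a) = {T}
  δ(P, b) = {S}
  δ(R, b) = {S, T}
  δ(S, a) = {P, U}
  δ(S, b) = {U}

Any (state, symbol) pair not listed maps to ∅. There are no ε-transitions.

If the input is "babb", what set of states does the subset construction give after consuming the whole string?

Start in {P}.
Read 'b': P→{S}; now {S}.
Read 'a': S→{P, U}; now {P, U}.
Read 'b': P→{S}, U→∅; now {S}.
Read 'b': S→{U}; now {U}.

{U}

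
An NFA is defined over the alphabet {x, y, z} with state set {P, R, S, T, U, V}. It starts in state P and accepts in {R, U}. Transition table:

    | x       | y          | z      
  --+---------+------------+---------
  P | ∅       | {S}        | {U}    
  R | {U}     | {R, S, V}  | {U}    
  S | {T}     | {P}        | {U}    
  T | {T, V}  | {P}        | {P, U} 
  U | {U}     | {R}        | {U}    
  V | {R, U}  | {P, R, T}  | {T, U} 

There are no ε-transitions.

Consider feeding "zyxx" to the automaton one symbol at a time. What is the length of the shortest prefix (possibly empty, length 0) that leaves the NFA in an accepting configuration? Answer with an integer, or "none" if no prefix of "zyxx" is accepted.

1

Start in {P}.
Read 'z': P→{U}; now {U}.
None of the earlier sets intersect F, but {U} does.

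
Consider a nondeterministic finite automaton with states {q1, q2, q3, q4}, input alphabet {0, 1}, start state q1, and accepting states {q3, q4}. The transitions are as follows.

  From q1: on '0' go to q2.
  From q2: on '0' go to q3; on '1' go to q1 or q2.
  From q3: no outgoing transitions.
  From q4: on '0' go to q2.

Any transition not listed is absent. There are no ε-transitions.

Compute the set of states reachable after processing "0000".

∅

Start in {q1}.
Read '0': {q1} → {q2}.
Read '0': {q2} → {q3}.
Read '0': {q3} → ∅.
The set is empty and remains empty for the remaining 1 symbol.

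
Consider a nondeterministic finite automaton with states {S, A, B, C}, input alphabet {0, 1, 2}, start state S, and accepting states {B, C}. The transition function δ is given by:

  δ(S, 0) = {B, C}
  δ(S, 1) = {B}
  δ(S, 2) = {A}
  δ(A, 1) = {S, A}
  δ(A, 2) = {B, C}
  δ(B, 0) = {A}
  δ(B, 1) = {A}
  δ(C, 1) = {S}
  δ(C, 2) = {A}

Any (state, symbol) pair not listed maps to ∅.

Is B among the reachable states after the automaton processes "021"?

Start in {S}.
Read '0': S→{B, C}; now {B, C}.
Read '2': B→∅, C→{A}; now {A}.
Read '1': A→{S, A}; now {S, A}.
State B is not in {S, A}.

No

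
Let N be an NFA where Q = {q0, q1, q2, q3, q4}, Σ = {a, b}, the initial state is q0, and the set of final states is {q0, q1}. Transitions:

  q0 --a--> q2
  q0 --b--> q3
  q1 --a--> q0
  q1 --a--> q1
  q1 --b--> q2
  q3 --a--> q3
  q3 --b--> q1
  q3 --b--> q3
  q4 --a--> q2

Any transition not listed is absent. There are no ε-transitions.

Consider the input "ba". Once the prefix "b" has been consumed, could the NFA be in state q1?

Start in {q0}.
Read 'b': {q0} → {q3}.
State q1 is not in {q3}.

No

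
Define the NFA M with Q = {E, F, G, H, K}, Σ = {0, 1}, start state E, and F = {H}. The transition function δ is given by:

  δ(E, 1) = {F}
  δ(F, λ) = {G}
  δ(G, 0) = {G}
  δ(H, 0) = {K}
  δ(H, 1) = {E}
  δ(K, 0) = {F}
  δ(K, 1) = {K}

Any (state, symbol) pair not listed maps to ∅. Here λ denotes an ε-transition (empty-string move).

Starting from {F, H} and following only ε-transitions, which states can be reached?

{F, G, H}

Begin with {F, H}.
ε-move F → G; add G.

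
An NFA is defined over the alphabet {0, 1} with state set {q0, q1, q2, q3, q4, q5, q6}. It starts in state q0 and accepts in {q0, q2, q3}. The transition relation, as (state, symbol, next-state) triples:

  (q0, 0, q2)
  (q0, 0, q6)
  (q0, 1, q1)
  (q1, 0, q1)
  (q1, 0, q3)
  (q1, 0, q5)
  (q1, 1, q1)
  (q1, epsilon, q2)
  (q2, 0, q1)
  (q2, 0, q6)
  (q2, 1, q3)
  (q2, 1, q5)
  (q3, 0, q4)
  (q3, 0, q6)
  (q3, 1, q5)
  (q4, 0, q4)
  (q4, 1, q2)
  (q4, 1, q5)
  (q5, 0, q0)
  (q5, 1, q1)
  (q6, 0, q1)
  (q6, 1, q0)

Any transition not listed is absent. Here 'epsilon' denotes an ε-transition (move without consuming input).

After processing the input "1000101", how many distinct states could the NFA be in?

Start in {q0}.
Read '1': q0→{q1}; union {q1}; ε-closure = {q1, q2}.
Read '0': q1→{q1, q3, q5}, q2→{q1, q6}; union {q1, q3, q5, q6}; ε-closure = {q1, q2, q3, q5, q6}.
Read '0': q1→{q1, q3, q5}, q2→{q1, q6}, q3→{q4, q6}, q5→{q0}, q6→{q1}; union {q0, q1, q3, q4, q5, q6}; ε-closure = {q0, q1, q2, q3, q4, q5, q6}.
Read '0': q0→{q2, q6}, q1→{q1, q3, q5}, q2→{q1, q6}, q3→{q4, q6}, q4→{q4}, q5→{q0}, q6→{q1}; now {q0, q1, q2, q3, q4, q5, q6}.
Read '1': q0→{q1}, q1→{q1}, q2→{q3, q5}, q3→{q5}, q4→{q2, q5}, q5→{q1}, q6→{q0}; now {q0, q1, q2, q3, q5}.
Read '0': q0→{q2, q6}, q1→{q1, q3, q5}, q2→{q1, q6}, q3→{q4, q6}, q5→{q0}; now {q0, q1, q2, q3, q4, q5, q6}.
Read '1': q0→{q1}, q1→{q1}, q2→{q3, q5}, q3→{q5}, q4→{q2, q5}, q5→{q1}, q6→{q0}; now {q0, q1, q2, q3, q5}.
That set has 5 states.

5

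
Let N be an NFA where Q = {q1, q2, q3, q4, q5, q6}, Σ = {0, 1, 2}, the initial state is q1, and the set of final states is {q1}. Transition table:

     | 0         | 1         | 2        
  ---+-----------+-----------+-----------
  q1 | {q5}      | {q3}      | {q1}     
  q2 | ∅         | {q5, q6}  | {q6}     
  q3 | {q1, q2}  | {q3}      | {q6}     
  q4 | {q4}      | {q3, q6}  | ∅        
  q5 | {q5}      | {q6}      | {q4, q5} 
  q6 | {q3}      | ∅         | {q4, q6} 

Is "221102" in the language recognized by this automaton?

Yes

Start in {q1}.
Read '2': {q1} → {q1}.
Read '2': {q1} → {q1}.
Read '1': {q1} → {q3}.
Read '1': {q3} → {q3}.
Read '0': {q3} → {q1, q2}.
Read '2': {q1, q2} → {q1, q6}.
The final set {q1, q6} contains the accepting state q1.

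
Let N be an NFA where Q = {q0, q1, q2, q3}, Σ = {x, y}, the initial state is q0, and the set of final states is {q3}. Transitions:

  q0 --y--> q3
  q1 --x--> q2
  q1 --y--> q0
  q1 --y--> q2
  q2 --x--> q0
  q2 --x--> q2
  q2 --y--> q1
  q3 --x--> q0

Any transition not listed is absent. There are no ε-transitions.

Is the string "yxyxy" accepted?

Yes

Start in {q0}.
Read 'y': {q0} → {q3}.
Read 'x': {q3} → {q0}.
Read 'y': {q0} → {q3}.
Read 'x': {q3} → {q0}.
Read 'y': {q0} → {q3}.
The final set {q3} contains the accepting state q3.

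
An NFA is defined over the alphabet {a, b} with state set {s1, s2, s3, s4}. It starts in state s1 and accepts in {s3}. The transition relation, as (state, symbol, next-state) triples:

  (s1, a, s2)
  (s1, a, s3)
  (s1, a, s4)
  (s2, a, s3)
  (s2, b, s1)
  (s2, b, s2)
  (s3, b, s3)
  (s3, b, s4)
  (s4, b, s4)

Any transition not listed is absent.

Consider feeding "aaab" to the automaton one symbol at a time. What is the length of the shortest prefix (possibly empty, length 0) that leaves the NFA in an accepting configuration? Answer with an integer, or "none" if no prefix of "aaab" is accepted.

1

Start in {s1}.
Read 'a': s1→{s2, s3, s4}; now {s2, s3, s4}.
None of the earlier sets intersect F, but {s2, s3, s4} does.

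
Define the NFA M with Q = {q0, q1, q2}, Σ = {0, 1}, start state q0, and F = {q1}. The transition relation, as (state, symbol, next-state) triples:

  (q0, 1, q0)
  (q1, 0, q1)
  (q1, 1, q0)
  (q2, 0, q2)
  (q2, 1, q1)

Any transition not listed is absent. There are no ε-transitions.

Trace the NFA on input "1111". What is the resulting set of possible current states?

Start in {q0}.
Read '1': q0→{q0}; now {q0}.
Read '1': q0→{q0}; now {q0}.
Read '1': q0→{q0}; now {q0}.
Read '1': q0→{q0}; now {q0}.

{q0}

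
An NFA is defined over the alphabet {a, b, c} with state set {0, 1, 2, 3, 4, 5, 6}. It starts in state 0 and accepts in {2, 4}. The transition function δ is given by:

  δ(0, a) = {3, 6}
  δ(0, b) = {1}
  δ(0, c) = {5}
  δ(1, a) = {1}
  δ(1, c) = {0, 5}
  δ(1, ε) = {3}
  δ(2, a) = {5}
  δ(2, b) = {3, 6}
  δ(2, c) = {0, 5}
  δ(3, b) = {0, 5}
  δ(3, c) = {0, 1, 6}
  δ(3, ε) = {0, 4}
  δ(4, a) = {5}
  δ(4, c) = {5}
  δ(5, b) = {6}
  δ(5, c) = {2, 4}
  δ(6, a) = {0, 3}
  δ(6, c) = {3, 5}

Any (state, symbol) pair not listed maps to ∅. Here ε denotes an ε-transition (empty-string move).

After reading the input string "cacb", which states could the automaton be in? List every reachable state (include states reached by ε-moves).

Start in {0}.
Read 'c': 0→{5}; now {5}.
Read 'a': 5→∅; now ∅.
The set is empty and remains empty for the remaining 2 symbols.

∅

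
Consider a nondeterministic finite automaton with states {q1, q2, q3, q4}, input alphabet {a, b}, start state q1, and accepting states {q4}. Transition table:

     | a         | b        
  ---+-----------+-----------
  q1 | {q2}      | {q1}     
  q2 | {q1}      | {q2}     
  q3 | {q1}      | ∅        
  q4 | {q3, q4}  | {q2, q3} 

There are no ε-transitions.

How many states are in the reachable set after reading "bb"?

Start in {q1}.
Read 'b': {q1} → {q1}.
Read 'b': {q1} → {q1}.
That set has 1 state.

1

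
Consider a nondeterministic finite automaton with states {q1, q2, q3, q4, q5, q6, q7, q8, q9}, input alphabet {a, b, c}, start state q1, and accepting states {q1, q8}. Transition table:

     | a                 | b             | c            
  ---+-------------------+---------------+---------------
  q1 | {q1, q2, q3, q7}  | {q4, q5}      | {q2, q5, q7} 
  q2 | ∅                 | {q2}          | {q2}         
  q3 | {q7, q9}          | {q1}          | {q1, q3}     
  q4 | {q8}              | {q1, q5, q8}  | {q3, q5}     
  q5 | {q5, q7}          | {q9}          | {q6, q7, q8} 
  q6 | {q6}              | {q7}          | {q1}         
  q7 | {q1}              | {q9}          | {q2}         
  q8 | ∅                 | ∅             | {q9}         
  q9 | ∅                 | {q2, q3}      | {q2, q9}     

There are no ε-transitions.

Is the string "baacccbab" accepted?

No

Start in {q1}.
Read 'b': {q1} → {q4, q5}.
Read 'a': {q4, q5} → {q5, q7, q8}.
Read 'a': {q5, q7, q8} → {q1, q5, q7}.
Read 'c': {q1, q5, q7} → {q2, q5, q6, q7, q8}.
Read 'c': {q2, q5, q6, q7, q8} → {q1, q2, q6, q7, q8, q9}.
Read 'c': {q1, q2, q6, q7, q8, q9} → {q1, q2, q5, q7, q9}.
Read 'b': {q1, q2, q5, q7, q9} → {q2, q3, q4, q5, q9}.
Read 'a': {q2, q3, q4, q5, q9} → {q5, q7, q8, q9}.
Read 'b': {q5, q7, q8, q9} → {q2, q3, q9}.
The final set {q2, q3, q9} contains no accepting state.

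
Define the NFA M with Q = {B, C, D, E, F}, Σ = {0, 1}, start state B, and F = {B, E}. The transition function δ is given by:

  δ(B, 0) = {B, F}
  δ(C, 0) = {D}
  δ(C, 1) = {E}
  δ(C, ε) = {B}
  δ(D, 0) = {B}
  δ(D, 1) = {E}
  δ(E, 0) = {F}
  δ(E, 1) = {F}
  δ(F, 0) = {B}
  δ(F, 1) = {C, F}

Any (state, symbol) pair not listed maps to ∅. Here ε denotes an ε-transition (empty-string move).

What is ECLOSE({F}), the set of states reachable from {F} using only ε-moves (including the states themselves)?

{F}

Begin with {F}.
No ε-moves leave this set, so the closure equals the set itself.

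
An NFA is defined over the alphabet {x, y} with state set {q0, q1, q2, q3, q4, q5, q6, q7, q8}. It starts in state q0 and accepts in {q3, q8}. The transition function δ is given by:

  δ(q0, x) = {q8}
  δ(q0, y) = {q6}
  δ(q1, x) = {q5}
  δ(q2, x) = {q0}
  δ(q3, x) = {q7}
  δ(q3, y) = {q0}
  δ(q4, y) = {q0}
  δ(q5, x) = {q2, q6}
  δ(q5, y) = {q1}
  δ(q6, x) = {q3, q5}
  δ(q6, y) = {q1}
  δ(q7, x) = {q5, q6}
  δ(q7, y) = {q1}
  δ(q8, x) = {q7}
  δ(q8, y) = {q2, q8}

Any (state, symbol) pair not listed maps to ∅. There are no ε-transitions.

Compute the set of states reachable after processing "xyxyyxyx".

{q5}

Start in {q0}.
Read 'x': q0→{q8}; now {q8}.
Read 'y': q8→{q2, q8}; now {q2, q8}.
Read 'x': q2→{q0}, q8→{q7}; now {q0, q7}.
Read 'y': q0→{q6}, q7→{q1}; now {q1, q6}.
Read 'y': q1→∅, q6→{q1}; now {q1}.
Read 'x': q1→{q5}; now {q5}.
Read 'y': q5→{q1}; now {q1}.
Read 'x': q1→{q5}; now {q5}.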